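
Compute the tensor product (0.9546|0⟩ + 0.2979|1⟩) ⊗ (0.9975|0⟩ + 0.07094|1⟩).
0.9522|00⟩ + 0.06772|01⟩ + 0.2972|10⟩ + 0.02113|11⟩

amp(|b₁b₂…⟩) = product of the factor amplitudes for bits b₁, b₂, …; only kets whose every factor amplitude is nonzero survive.
|00⟩: (0.9546)(0.9975) = 0.9522
|01⟩: (0.9546)(0.07094) = 0.06772
|10⟩: (0.2979)(0.9975) = 0.2972
|11⟩: (0.2979)(0.07094) = 0.02113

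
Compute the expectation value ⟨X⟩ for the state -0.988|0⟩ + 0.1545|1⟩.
-0.3053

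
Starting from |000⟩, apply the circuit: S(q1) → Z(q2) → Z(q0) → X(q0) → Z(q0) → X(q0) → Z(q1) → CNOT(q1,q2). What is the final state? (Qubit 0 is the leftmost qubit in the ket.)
-|000⟩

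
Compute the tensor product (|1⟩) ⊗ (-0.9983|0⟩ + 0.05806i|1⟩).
-0.9983|10⟩ + 0.05806i|11⟩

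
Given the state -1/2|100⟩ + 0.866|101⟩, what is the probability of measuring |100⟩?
1/4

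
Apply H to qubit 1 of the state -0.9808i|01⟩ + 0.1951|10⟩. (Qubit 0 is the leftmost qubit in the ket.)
-0.6935i|00⟩ + 0.6935i|01⟩ + 0.138|10⟩ + 0.138|11⟩

H on qubit 1 mixes each pair of kets that differ only in qubit 1: amplitudes (a, b) of (|…0…⟩, |…1…⟩) become ((a + b)/√2, (a − b)/√2). Kets absent from the input have amplitude 0.
(|00⟩, |01⟩): (a, b) = (0, -0.9808i) → (-0.6935i, 0.6935i)
(|10⟩, |11⟩): (a, b) = (0.1951, 0) → (0.138, 0.138)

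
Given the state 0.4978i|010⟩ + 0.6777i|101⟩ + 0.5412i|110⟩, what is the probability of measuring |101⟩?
0.4593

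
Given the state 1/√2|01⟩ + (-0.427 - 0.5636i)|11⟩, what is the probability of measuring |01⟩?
1/2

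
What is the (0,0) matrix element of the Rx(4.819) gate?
-0.7438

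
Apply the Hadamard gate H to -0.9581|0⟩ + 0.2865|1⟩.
-0.4749|0⟩ - 0.8801|1⟩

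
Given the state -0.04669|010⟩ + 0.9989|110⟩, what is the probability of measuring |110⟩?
0.9978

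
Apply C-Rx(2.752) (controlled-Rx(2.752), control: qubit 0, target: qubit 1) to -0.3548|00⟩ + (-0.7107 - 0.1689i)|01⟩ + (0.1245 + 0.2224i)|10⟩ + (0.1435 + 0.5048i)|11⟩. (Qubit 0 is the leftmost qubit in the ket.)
-0.3548|00⟩ + (-0.7107 - 0.1689i)|01⟩ + (0.5194 - 0.09774i)|10⟩ + (0.246 - 0.02443i)|11⟩

C-Rx(2.752) leaves the control-|0⟩ kets |00⟩, |01⟩ unchanged and applies Rx(2.752) to qubit 1 on the control-|1⟩ pair (|10⟩, |11⟩).
Rx(2.752) = [[cos(θ/2), −i·sin(θ/2)], [−i·sin(θ/2), cos(θ/2)]]; θ = 2.752, cos(θ/2) ≈ 0.193567, sin(θ/2) ≈ 0.981087.
With a = amp(|10⟩) = (0.1245 + 0.2224i) and b = amp(|11⟩) = (0.1435 + 0.5048i):
new amp(|10⟩) = (0.193567)·a + (-0.981087i)·b = (0.5194 - 0.09774i)
new amp(|11⟩) = (-0.981087i)·a + (0.193567)·b = (0.246 - 0.02443i)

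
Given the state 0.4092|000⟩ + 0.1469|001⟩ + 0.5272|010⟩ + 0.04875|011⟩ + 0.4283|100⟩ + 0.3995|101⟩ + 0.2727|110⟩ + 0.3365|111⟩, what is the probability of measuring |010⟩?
0.2779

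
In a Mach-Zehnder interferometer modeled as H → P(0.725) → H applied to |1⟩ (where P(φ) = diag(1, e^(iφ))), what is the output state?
(0.1258 - 0.3316i)|0⟩ + (0.8742 + 0.3316i)|1⟩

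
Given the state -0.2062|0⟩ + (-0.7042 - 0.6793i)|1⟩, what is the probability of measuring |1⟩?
0.9573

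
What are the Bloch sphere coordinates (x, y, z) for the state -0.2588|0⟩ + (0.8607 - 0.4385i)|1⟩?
(-0.4455, 0.227, -0.8661)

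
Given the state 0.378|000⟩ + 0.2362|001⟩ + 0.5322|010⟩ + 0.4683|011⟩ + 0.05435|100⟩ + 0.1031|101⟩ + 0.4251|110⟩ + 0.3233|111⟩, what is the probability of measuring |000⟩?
0.1429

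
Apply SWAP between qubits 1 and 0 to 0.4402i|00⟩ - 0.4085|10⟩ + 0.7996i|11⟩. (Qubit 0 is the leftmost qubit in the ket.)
0.4402i|00⟩ - 0.4085|01⟩ + 0.7996i|11⟩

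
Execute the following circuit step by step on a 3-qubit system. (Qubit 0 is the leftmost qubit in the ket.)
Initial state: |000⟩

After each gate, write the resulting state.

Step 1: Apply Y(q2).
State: i|001⟩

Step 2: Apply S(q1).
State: i|001⟩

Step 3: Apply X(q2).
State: i|000⟩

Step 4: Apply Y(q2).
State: -|001⟩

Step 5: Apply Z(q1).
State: -|001⟩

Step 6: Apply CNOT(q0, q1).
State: -|001⟩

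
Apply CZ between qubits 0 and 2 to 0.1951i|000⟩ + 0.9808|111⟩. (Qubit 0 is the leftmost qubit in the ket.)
0.1951i|000⟩ - 0.9808|111⟩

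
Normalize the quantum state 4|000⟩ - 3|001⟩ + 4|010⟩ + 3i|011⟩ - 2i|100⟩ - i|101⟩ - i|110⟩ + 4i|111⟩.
0.4714|000⟩ - 1/√8|001⟩ + 0.4714|010⟩ + (1/√8)i|011⟩ - 0.2357i|100⟩ - 0.1179i|101⟩ - 0.1179i|110⟩ + 0.4714i|111⟩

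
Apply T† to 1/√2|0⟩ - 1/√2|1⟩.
1/√2|0⟩ + (-1/2 + (1/2)i)|1⟩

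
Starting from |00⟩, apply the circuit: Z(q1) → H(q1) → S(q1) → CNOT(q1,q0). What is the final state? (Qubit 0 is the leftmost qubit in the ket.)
1/√2|00⟩ + (1/√2)i|11⟩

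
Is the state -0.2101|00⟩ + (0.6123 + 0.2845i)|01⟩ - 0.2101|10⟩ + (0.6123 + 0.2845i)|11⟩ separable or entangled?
Separable

Writing the state as a|00⟩ + b|01⟩ + c|10⟩ + d|11⟩, it is a product state iff ad − bc = 0.
Here (a, b, c, d) = (-0.2101, (0.6123 + 0.2845i), -0.2101, (0.6123 + 0.2845i)): ad − bc = (-0.2101)(0.6123 + 0.2845i) − (0.6123 + 0.2845i)(-0.2101) = 0, so the state is separable.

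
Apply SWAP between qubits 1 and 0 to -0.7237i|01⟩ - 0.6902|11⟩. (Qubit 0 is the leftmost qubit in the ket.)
-0.7237i|10⟩ - 0.6902|11⟩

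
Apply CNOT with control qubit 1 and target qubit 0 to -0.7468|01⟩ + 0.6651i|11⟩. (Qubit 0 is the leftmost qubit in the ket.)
0.6651i|01⟩ - 0.7468|11⟩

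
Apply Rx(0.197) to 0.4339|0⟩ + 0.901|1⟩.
(0.4318 - 0.08861i)|0⟩ + (0.8966 - 0.04267i)|1⟩

Rx(0.197) = [[cos(θ/2), −i·sin(θ/2)], [−i·sin(θ/2), cos(θ/2)]]; θ = 0.197, cos(θ/2) ≈ 0.995153, sin(θ/2) ≈ 0.0983408.
With a = amp(|0⟩) = 0.4339 and b = amp(|1⟩) = 0.901:
new amp(|0⟩) = (0.995153)·a + (-0.0983408i)·b = (0.4318 - 0.08861i)
new amp(|1⟩) = (-0.0983408i)·a + (0.995153)·b = (0.8966 - 0.04267i)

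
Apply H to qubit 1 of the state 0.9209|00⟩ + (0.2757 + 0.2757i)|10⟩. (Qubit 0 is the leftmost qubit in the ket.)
0.6512|00⟩ + 0.6512|01⟩ + (0.1949 + 0.1949i)|10⟩ + (0.1949 + 0.1949i)|11⟩

H on qubit 1 mixes each pair of kets that differ only in qubit 1: amplitudes (a, b) of (|…0…⟩, |…1…⟩) become ((a + b)/√2, (a − b)/√2). Kets absent from the input have amplitude 0.
(|00⟩, |01⟩): (a, b) = (0.9209, 0) → (0.6512, 0.6512)
(|10⟩, |11⟩): (a, b) = ((0.2757 + 0.2757i), 0) → ((0.1949 + 0.1949i), (0.1949 + 0.1949i))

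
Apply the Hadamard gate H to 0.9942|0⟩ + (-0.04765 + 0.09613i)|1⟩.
(0.6693 + 0.06797i)|0⟩ + (0.7367 - 0.06797i)|1⟩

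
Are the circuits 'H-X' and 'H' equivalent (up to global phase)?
No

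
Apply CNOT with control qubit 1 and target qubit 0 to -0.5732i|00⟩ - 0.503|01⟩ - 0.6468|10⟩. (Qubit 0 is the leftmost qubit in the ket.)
-0.5732i|00⟩ - 0.6468|10⟩ - 0.503|11⟩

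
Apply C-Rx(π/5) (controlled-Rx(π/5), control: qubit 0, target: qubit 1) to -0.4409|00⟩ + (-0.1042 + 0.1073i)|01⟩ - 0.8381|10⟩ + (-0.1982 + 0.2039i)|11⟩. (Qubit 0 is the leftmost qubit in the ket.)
-0.4409|00⟩ + (-0.1042 + 0.1073i)|01⟩ + (-0.7341 + 0.06125i)|10⟩ + (-0.1885 + 0.4529i)|11⟩

C-Rx(π/5) leaves the control-|0⟩ kets |00⟩, |01⟩ unchanged and applies Rx(π/5) to qubit 1 on the control-|1⟩ pair (|10⟩, |11⟩).
Rx(π/5) = [[cos(θ/2), −i·sin(θ/2)], [−i·sin(θ/2), cos(θ/2)]]; θ = π/5, cos(θ/2) ≈ 0.951057, sin(θ/2) ≈ 0.309017.
With a = amp(|10⟩) = -0.8381 and b = amp(|11⟩) = (-0.1982 + 0.2039i):
new amp(|10⟩) = (0.951057)·a + (-0.309017i)·b = (-0.7341 + 0.06125i)
new amp(|11⟩) = (-0.309017i)·a + (0.951057)·b = (-0.1885 + 0.4529i)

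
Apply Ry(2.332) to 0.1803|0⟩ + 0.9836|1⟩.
-0.8331|0⟩ + 0.5531|1⟩

Ry(2.332) = [[cos(θ/2), −sin(θ/2)], [sin(θ/2), cos(θ/2)]]; θ = 2.332, cos(θ/2) ≈ 0.393832, sin(θ/2) ≈ 0.919183.
With a = amp(|0⟩) = 0.1803 and b = amp(|1⟩) = 0.9836:
new amp(|0⟩) = (0.393832)·a + (-0.919183)·b = -0.8331
new amp(|1⟩) = (0.919183)·a + (0.393832)·b = 0.5531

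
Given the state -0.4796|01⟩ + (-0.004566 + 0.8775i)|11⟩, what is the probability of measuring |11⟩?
0.77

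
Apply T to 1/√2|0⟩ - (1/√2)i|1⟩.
1/√2|0⟩ + (1/2 - (1/2)i)|1⟩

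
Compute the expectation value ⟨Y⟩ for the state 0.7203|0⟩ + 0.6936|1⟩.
0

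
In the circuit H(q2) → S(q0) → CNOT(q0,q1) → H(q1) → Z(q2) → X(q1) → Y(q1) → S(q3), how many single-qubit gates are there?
7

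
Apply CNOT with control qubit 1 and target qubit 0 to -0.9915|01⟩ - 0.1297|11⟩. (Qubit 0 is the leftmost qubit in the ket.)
-0.1297|01⟩ - 0.9915|11⟩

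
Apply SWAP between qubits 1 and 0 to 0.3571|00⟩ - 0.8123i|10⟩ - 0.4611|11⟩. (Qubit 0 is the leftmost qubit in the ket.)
0.3571|00⟩ - 0.8123i|01⟩ - 0.4611|11⟩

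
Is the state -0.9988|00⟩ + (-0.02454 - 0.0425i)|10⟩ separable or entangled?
Separable

Writing the state as a|00⟩ + b|01⟩ + c|10⟩ + d|11⟩, it is a product state iff ad − bc = 0.
Here (a, b, c, d) = (-0.9988, 0, (-0.02454 - 0.0425i), 0): ad − bc = (-0.9988)(0) − (0)(-0.02454 - 0.0425i) = 0, so the state is separable.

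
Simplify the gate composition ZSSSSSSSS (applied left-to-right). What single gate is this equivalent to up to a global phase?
Z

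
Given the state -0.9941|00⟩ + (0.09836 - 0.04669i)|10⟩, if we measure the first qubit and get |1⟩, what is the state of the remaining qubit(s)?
(0.9034 - 0.4288i)|0⟩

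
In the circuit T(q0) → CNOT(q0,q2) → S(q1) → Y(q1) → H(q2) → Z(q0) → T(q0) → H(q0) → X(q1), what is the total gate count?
9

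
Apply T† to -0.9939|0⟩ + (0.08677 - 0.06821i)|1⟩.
-0.9939|0⟩ + (0.01312 - 0.1096i)|1⟩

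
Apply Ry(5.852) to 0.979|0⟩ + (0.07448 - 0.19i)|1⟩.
(-0.9723 + 0.04065i)|0⟩ + (0.1367 + 0.1856i)|1⟩

Ry(5.852) = [[cos(θ/2), −sin(θ/2)], [sin(θ/2), cos(θ/2)]]; θ = 5.852, cos(θ/2) ≈ -0.97685, sin(θ/2) ≈ 0.213926.
With a = amp(|0⟩) = 0.979 and b = amp(|1⟩) = (0.07448 - 0.19i):
new amp(|0⟩) = (-0.97685)·a + (-0.213926)·b = (-0.9723 + 0.04065i)
new amp(|1⟩) = (0.213926)·a + (-0.97685)·b = (0.1367 + 0.1856i)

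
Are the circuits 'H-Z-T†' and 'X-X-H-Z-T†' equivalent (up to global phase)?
Yes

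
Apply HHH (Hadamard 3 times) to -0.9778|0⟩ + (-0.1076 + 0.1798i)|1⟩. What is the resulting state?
(-0.7675 + 0.1271i)|0⟩ + (-0.6153 - 0.1271i)|1⟩

H² = I, so H^3 = H: a single Hadamard. With (a, b) = (-0.9778, (-0.1076 + 0.1798i)), H gives ((a + b)/√2, (a − b)/√2) = ((-0.7675 + 0.1271i), (-0.6153 - 0.1271i)).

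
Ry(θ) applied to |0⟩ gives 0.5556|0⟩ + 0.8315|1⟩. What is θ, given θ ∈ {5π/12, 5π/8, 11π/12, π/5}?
5π/8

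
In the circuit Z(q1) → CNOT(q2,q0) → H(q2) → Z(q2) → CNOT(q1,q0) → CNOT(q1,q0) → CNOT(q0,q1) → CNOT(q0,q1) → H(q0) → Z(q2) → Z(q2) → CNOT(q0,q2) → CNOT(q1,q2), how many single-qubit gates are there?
6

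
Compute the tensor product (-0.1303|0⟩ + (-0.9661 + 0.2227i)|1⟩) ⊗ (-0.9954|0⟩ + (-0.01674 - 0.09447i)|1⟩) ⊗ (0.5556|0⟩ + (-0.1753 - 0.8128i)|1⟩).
0.07206|000⟩ + (-0.02274 - 0.1054i)|001⟩ + (0.001212 + 0.006839i)|010⟩ + (0.009623 - 0.003931i)|011⟩ + (0.5343 - 0.1232i)|100⟩ + (-0.3488 - 0.7428i)|101⟩ + (0.02067 + 0.04864i)|110⟩ + (0.06463 - 0.04559i)|111⟩

amp(|b₁b₂…⟩) = product of the factor amplitudes for bits b₁, b₂, …; only kets whose every factor amplitude is nonzero survive.
|000⟩: (-0.1303)(-0.9954)(0.5556) = 0.07206
|001⟩: (-0.1303)(-0.9954)(-0.1753 - 0.8128i) = (-0.02274 - 0.1054i)
|010⟩: (-0.1303)(-0.01674 - 0.09447i)(0.5556) = (0.001212 + 0.006839i)
|011⟩: (-0.1303)(-0.01674 - 0.09447i)(-0.1753 - 0.8128i) = (0.009623 - 0.003931i)
|100⟩: (-0.9661 + 0.2227i)(-0.9954)(0.5556) = (0.5343 - 0.1232i)
|101⟩: (-0.9661 + 0.2227i)(-0.9954)(-0.1753 - 0.8128i) = (-0.3488 - 0.7428i)
|110⟩: (-0.9661 + 0.2227i)(-0.01674 - 0.09447i)(0.5556) = (0.02067 + 0.04864i)
|111⟩: (-0.9661 + 0.2227i)(-0.01674 - 0.09447i)(-0.1753 - 0.8128i) = (0.06463 - 0.04559i)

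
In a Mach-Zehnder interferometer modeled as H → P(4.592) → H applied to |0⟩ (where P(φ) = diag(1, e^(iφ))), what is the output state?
(0.44 - 0.4964i)|0⟩ + (0.56 + 0.4964i)|1⟩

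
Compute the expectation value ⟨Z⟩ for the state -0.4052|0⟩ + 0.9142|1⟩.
-0.6716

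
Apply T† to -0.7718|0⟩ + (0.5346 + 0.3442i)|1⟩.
-0.7718|0⟩ + (0.6214 - 0.1346i)|1⟩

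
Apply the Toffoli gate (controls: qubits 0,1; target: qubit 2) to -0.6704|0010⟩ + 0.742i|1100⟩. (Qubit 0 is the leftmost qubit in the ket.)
-0.6704|0010⟩ + 0.742i|1110⟩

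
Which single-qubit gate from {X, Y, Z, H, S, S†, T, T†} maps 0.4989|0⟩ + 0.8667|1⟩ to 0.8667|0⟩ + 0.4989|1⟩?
X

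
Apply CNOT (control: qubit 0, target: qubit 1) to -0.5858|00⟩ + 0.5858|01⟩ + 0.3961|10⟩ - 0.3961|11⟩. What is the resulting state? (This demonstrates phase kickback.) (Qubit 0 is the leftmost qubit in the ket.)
-0.5858|00⟩ + 0.5858|01⟩ - 0.3961|10⟩ + 0.3961|11⟩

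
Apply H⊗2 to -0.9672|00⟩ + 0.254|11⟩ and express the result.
-0.3566|00⟩ - 0.6106|01⟩ - 0.6106|10⟩ - 0.3566|11⟩

H⊗2 gives amp(|y⟩) = (1/2) Σ_x (−1)^(x·y) amp(|x⟩), where x·y is the number of positions in which both x and y have a 1.
|00⟩: (-0.9672 + 0.254)/2 = -0.3566
|01⟩: (-0.9672 - 0.254)/2 = -0.6106
|10⟩: (-0.9672 - 0.254)/2 = -0.6106
|11⟩: (-0.9672 + 0.254)/2 = -0.3566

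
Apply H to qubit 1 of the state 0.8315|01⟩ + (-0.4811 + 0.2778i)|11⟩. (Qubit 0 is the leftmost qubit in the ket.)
0.588|00⟩ - 0.588|01⟩ + (-0.3402 + 0.1964i)|10⟩ + (0.3402 - 0.1964i)|11⟩

H on qubit 1 mixes each pair of kets that differ only in qubit 1: amplitudes (a, b) of (|…0…⟩, |…1…⟩) become ((a + b)/√2, (a − b)/√2). Kets absent from the input have amplitude 0.
(|00⟩, |01⟩): (a, b) = (0, 0.8315) → (0.588, -0.588)
(|10⟩, |11⟩): (a, b) = (0, (-0.4811 + 0.2778i)) → ((-0.3402 + 0.1964i), (0.3402 - 0.1964i))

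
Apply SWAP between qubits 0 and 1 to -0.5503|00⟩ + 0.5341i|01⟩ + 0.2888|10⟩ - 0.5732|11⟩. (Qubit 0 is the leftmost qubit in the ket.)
-0.5503|00⟩ + 0.2888|01⟩ + 0.5341i|10⟩ - 0.5732|11⟩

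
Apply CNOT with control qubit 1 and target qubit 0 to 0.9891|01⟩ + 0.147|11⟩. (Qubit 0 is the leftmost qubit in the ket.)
0.147|01⟩ + 0.9891|11⟩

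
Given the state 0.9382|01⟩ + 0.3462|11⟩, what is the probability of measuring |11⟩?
0.1199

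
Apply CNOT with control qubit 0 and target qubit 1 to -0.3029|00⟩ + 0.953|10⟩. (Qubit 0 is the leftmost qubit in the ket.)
-0.3029|00⟩ + 0.953|11⟩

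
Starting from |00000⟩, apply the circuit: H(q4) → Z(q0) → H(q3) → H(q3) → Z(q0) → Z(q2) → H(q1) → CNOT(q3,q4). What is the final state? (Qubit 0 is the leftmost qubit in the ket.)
1/2|00000⟩ + 1/2|00001⟩ + 1/2|01000⟩ + 1/2|01001⟩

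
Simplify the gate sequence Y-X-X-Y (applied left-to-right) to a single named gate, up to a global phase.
I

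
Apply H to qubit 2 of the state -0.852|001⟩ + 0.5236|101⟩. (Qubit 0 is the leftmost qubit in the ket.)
-0.6025|000⟩ + 0.6025|001⟩ + 0.3702|100⟩ - 0.3702|101⟩

H on qubit 2 mixes each pair of kets that differ only in qubit 2: amplitudes (a, b) of (|…0…⟩, |…1…⟩) become ((a + b)/√2, (a − b)/√2). Kets absent from the input have amplitude 0.
(|000⟩, |001⟩): (a, b) = (0, -0.852) → (-0.6025, 0.6025)
(|100⟩, |101⟩): (a, b) = (0, 0.5236) → (0.3702, -0.3702)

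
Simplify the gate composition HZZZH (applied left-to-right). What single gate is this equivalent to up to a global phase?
X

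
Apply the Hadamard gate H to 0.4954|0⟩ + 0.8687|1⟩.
0.9646|0⟩ - 0.264|1⟩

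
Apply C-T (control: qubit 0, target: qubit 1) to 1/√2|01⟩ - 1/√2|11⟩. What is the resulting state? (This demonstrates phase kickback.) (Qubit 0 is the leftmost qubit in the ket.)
1/√2|01⟩ + (-1/2 - (1/2)i)|11⟩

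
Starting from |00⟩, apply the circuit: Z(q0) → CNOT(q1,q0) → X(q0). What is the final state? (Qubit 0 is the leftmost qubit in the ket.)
|10⟩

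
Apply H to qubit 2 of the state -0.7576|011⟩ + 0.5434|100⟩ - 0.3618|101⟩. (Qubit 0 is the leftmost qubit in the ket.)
-0.5357|010⟩ + 0.5357|011⟩ + 0.1284|100⟩ + 0.6401|101⟩

H on qubit 2 mixes each pair of kets that differ only in qubit 2: amplitudes (a, b) of (|…0…⟩, |…1…⟩) become ((a + b)/√2, (a − b)/√2). Kets absent from the input have amplitude 0.
(|010⟩, |011⟩): (a, b) = (0, -0.7576) → (-0.5357, 0.5357)
(|100⟩, |101⟩): (a, b) = (0.5434, -0.3618) → (0.1284, 0.6401)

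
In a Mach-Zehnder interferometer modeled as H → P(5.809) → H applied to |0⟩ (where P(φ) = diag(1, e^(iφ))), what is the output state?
(0.9448 - 0.2283i)|0⟩ + (0.05517 + 0.2283i)|1⟩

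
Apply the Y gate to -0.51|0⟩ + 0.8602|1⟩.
-0.8602i|0⟩ - 0.51i|1⟩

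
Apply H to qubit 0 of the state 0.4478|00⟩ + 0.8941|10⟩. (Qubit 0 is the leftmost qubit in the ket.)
0.9489|00⟩ - 0.3156|10⟩

H on qubit 0 mixes each pair of kets that differ only in qubit 0: amplitudes (a, b) of (|…0…⟩, |…1…⟩) become ((a + b)/√2, (a − b)/√2). Kets absent from the input have amplitude 0.
(|00⟩, |10⟩): (a, b) = (0.4478, 0.8941) → (0.9489, -0.3156)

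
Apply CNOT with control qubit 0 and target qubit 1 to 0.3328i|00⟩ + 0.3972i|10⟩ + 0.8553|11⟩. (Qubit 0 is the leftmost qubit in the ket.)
0.3328i|00⟩ + 0.8553|10⟩ + 0.3972i|11⟩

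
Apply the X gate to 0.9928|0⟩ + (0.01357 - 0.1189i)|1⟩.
(0.01357 - 0.1189i)|0⟩ + 0.9928|1⟩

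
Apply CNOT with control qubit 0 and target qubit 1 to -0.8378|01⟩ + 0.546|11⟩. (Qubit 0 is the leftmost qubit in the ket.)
-0.8378|01⟩ + 0.546|10⟩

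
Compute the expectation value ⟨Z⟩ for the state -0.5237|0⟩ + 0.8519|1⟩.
-0.4515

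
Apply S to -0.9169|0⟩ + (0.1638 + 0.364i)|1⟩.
-0.9169|0⟩ + (-0.364 + 0.1638i)|1⟩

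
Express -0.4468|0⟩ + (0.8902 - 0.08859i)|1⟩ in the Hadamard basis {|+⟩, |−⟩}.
(0.3135 - 0.06264i)|+⟩ + (-0.9454 + 0.06264i)|−⟩

With |ψ⟩ = α|0⟩ + β|1⟩, the Hadamard-basis coefficients are ⟨+|ψ⟩ = (α + β)/√2 and ⟨−|ψ⟩ = (α − β)/√2.
Here α = -0.4468, β = (0.8902 - 0.08859i): (α + β)/√2 = (0.3135 - 0.06264i), (α − β)/√2 = (-0.9454 + 0.06264i).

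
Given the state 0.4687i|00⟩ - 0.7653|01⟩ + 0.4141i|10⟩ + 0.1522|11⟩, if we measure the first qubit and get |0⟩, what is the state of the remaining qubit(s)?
0.5223i|0⟩ - 0.8528|1⟩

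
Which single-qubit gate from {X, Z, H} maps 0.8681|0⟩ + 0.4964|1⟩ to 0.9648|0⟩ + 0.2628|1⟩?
H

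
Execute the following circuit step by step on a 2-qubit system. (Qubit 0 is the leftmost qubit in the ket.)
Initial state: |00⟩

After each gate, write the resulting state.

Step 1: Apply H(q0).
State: 1/√2|00⟩ + 1/√2|10⟩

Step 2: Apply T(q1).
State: 1/√2|00⟩ + 1/√2|10⟩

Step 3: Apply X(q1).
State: 1/√2|01⟩ + 1/√2|11⟩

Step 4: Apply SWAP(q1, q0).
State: 1/√2|10⟩ + 1/√2|11⟩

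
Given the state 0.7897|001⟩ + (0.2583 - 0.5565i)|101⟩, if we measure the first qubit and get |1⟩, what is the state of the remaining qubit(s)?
(0.421 - 0.9071i)|01⟩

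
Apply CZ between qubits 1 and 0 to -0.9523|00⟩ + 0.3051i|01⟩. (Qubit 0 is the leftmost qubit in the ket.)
-0.9523|00⟩ + 0.3051i|01⟩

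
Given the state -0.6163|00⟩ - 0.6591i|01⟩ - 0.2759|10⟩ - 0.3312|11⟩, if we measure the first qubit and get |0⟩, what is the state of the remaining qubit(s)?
-0.683|0⟩ - 0.7304i|1⟩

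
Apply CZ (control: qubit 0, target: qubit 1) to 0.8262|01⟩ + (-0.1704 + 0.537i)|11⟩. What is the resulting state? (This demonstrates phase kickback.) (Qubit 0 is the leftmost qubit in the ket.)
0.8262|01⟩ + (0.1704 - 0.537i)|11⟩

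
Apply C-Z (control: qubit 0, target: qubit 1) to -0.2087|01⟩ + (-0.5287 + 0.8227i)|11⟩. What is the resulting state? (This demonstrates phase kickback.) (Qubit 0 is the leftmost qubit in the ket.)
-0.2087|01⟩ + (0.5287 - 0.8227i)|11⟩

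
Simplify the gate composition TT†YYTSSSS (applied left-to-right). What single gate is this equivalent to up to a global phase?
T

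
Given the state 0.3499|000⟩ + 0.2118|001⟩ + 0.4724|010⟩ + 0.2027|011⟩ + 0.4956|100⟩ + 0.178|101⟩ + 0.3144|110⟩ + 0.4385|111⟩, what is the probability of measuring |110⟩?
0.09885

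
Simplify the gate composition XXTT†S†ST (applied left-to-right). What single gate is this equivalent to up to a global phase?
T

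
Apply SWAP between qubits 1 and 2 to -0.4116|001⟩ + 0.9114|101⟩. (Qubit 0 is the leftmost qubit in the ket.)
-0.4116|010⟩ + 0.9114|110⟩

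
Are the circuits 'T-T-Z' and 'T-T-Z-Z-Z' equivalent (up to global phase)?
Yes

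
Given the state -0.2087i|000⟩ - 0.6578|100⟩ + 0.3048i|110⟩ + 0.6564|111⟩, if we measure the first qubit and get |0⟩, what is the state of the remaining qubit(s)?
-i|00⟩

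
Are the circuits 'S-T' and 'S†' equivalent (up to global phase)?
No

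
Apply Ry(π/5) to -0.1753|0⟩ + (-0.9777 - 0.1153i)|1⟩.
(0.1354 + 0.03563i)|0⟩ + (-0.984 - 0.1097i)|1⟩

Ry(π/5) = [[cos(θ/2), −sin(θ/2)], [sin(θ/2), cos(θ/2)]]; θ = π/5, cos(θ/2) ≈ 0.951057, sin(θ/2) ≈ 0.309017.
With a = amp(|0⟩) = -0.1753 and b = amp(|1⟩) = (-0.9777 - 0.1153i):
new amp(|0⟩) = (0.951057)·a + (-0.309017)·b = (0.1354 + 0.03563i)
new amp(|1⟩) = (0.309017)·a + (0.951057)·b = (-0.984 - 0.1097i)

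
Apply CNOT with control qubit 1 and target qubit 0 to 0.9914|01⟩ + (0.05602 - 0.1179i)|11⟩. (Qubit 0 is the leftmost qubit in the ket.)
(0.05602 - 0.1179i)|01⟩ + 0.9914|11⟩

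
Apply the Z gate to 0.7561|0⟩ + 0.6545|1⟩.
0.7561|0⟩ - 0.6545|1⟩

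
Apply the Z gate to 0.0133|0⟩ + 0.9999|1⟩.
0.0133|0⟩ - 0.9999|1⟩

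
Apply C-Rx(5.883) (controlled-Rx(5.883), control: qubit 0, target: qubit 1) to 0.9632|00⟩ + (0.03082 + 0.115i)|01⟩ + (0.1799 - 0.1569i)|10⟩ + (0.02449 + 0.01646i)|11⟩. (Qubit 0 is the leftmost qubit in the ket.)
0.9632|00⟩ + (0.03082 + 0.115i)|01⟩ + (-0.173 + 0.1489i)|10⟩ + (-0.05519 - 0.05189i)|11⟩

C-Rx(5.883) leaves the control-|0⟩ kets |00⟩, |01⟩ unchanged and applies Rx(5.883) to qubit 1 on the control-|1⟩ pair (|10⟩, |11⟩).
Rx(5.883) = [[cos(θ/2), −i·sin(θ/2)], [−i·sin(θ/2), cos(θ/2)]]; θ = 5.883, cos(θ/2) ≈ -0.980048, sin(θ/2) ≈ 0.19876.
With a = amp(|10⟩) = (0.1799 - 0.1569i) and b = amp(|11⟩) = (0.02449 + 0.01646i):
new amp(|10⟩) = (-0.980048)·a + (-0.19876i)·b = (-0.173 + 0.1489i)
new amp(|11⟩) = (-0.19876i)·a + (-0.980048)·b = (-0.05519 - 0.05189i)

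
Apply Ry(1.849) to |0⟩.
0.6022|0⟩ + 0.7983|1⟩

Ry(1.849) = [[cos(θ/2), −sin(θ/2)], [sin(θ/2), cos(θ/2)]]; θ = 1.849, cos(θ/2) ≈ 0.602234, sin(θ/2) ≈ 0.79832.
With a = amp(|0⟩) = 1 and b = amp(|1⟩) = 0:
new amp(|0⟩) = (0.602234)·a + (-0.79832)·b = 0.6022
new amp(|1⟩) = (0.79832)·a + (0.602234)·b = 0.7983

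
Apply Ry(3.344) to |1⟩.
-0.9949|0⟩ - 0.101|1⟩

Ry(3.344) = [[cos(θ/2), −sin(θ/2)], [sin(θ/2), cos(θ/2)]]; θ = 3.344, cos(θ/2) ≈ -0.101031, sin(θ/2) ≈ 0.994883.
With a = amp(|0⟩) = 0 and b = amp(|1⟩) = 1:
new amp(|0⟩) = (-0.101031)·a + (-0.994883)·b = -0.9949
new amp(|1⟩) = (0.994883)·a + (-0.101031)·b = -0.101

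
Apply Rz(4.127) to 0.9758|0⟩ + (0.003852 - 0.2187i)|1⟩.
(-0.4616 - 0.8597i)|0⟩ + (0.1909 + 0.1068i)|1⟩

Rz(4.127) = [[e^(−iθ/2), 0], [0, e^(iθ/2)]] with e^(±iθ/2) = cos(θ/2) ± i·sin(θ/2); θ = 4.127, cos(θ/2) ≈ -0.47301, sin(θ/2) ≈ 0.881057.
With a = amp(|0⟩) = 0.9758 and b = amp(|1⟩) = (0.003852 - 0.2187i):
new amp(|0⟩) = (-0.47301 - 0.881057i)·a = (-0.4616 - 0.8597i)
new amp(|1⟩) = (-0.47301 + 0.881057i)·b = (0.1909 + 0.1068i)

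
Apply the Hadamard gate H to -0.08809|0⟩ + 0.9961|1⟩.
0.6421|0⟩ - 0.7666|1⟩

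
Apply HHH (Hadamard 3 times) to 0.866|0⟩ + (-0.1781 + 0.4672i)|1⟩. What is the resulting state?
(0.4864 + 0.3304i)|0⟩ + (0.7383 - 0.3304i)|1⟩

H² = I, so H^3 = H: a single Hadamard. With (a, b) = (0.866, (-0.1781 + 0.4672i)), H gives ((a + b)/√2, (a − b)/√2) = ((0.4864 + 0.3304i), (0.7383 - 0.3304i)).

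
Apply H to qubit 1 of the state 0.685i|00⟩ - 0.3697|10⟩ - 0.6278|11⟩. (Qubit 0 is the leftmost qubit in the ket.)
0.4844i|00⟩ + 0.4844i|01⟩ - 0.7053|10⟩ + 0.1825|11⟩

H on qubit 1 mixes each pair of kets that differ only in qubit 1: amplitudes (a, b) of (|…0…⟩, |…1…⟩) become ((a + b)/√2, (a − b)/√2). Kets absent from the input have amplitude 0.
(|00⟩, |01⟩): (a, b) = (0.685i, 0) → (0.4844i, 0.4844i)
(|10⟩, |11⟩): (a, b) = (-0.3697, -0.6278) → (-0.7053, 0.1825)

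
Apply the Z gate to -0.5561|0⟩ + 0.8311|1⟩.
-0.5561|0⟩ - 0.8311|1⟩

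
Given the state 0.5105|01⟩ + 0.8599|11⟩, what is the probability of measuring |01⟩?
0.2606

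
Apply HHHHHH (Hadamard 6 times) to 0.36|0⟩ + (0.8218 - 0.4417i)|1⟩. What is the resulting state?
0.36|0⟩ + (0.8218 - 0.4417i)|1⟩

H² = I, so an even number of Hadamards cancels: H^6 = I and the state is unchanged.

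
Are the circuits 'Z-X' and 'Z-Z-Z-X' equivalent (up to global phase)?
Yes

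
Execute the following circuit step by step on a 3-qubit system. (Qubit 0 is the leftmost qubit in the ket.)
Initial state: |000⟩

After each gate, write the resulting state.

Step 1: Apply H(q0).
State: 1/√2|000⟩ + 1/√2|100⟩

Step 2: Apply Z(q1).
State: 1/√2|000⟩ + 1/√2|100⟩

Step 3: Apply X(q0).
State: 1/√2|000⟩ + 1/√2|100⟩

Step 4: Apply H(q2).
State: 1/2|000⟩ + 1/2|001⟩ + 1/2|100⟩ + 1/2|101⟩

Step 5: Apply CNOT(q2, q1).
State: 1/2|000⟩ + 1/2|011⟩ + 1/2|100⟩ + 1/2|111⟩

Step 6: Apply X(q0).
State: 1/2|000⟩ + 1/2|011⟩ + 1/2|100⟩ + 1/2|111⟩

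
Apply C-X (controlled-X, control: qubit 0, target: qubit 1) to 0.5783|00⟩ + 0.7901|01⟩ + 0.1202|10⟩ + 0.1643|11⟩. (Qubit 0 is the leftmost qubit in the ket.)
0.5783|00⟩ + 0.7901|01⟩ + 0.1643|10⟩ + 0.1202|11⟩

C-X leaves the control-|0⟩ kets |00⟩, |01⟩ unchanged and applies X to qubit 1 on the control-|1⟩ pair (|10⟩, |11⟩).
X = [[0, 1], [1, 0]].
With a = amp(|10⟩) = 0.1202 and b = amp(|11⟩) = 0.1643:
new amp(|10⟩) = (1)·b = 0.1643
new amp(|11⟩) = (1)·a = 0.1202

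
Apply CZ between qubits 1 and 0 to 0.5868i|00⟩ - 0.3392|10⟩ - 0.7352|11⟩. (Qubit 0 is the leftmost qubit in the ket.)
0.5868i|00⟩ - 0.3392|10⟩ + 0.7352|11⟩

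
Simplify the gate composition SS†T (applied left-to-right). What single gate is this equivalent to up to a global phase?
T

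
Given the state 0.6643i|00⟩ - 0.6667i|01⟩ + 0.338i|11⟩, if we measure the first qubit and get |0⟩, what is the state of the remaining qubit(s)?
0.7058i|0⟩ - 0.7084i|1⟩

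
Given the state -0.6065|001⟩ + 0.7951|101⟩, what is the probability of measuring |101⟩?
0.6322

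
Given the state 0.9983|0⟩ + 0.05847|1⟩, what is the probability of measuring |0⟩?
0.9966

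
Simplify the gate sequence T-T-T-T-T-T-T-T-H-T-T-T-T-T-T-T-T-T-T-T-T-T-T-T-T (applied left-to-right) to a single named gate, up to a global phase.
H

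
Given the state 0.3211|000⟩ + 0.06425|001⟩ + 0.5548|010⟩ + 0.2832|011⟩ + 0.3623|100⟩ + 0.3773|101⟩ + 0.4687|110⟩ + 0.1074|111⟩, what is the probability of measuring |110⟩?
0.2197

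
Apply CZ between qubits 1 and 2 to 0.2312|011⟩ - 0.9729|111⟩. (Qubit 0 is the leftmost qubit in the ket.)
-0.2312|011⟩ + 0.9729|111⟩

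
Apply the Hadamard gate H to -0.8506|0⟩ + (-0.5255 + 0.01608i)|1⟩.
(-0.973 + 0.01137i)|0⟩ + (-0.2299 - 0.01137i)|1⟩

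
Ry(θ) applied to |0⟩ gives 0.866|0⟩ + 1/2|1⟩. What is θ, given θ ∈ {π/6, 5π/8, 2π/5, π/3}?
π/3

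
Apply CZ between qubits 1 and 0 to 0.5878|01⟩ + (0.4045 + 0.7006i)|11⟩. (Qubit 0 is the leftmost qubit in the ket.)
0.5878|01⟩ + (-0.4045 - 0.7006i)|11⟩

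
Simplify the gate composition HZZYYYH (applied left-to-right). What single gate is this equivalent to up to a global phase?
Y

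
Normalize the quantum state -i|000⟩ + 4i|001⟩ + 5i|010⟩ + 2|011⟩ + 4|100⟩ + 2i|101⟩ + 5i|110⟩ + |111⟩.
-0.1043i|000⟩ + 0.417i|001⟩ + 0.5213i|010⟩ + 0.2085|011⟩ + 0.417|100⟩ + 0.2085i|101⟩ + 0.5213i|110⟩ + 0.1043|111⟩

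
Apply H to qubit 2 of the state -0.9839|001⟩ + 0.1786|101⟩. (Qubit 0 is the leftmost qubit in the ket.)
-0.6957|000⟩ + 0.6957|001⟩ + 0.1263|100⟩ - 0.1263|101⟩

H on qubit 2 mixes each pair of kets that differ only in qubit 2: amplitudes (a, b) of (|…0…⟩, |…1…⟩) become ((a + b)/√2, (a − b)/√2). Kets absent from the input have amplitude 0.
(|000⟩, |001⟩): (a, b) = (0, -0.9839) → (-0.6957, 0.6957)
(|100⟩, |101⟩): (a, b) = (0, 0.1786) → (0.1263, -0.1263)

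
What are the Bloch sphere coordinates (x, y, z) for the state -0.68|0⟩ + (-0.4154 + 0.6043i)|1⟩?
(0.5649, -0.8218, -0.07534)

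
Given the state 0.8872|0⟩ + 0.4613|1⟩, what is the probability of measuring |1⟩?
0.2128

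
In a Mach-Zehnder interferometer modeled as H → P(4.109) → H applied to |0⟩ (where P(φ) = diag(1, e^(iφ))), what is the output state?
(0.2163 - 0.4117i)|0⟩ + (0.7837 + 0.4117i)|1⟩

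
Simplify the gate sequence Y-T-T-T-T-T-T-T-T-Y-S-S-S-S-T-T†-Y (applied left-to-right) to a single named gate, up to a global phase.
Y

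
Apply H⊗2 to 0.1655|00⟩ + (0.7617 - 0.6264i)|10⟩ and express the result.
(0.4636 - 0.3132i)|00⟩ + (0.4636 - 0.3132i)|01⟩ + (-0.2981 + 0.3132i)|10⟩ + (-0.2981 + 0.3132i)|11⟩

H⊗2 gives amp(|y⟩) = (1/2) Σ_x (−1)^(x·y) amp(|x⟩), where x·y is the number of positions in which both x and y have a 1.
|00⟩: (0.1655 + (0.7617 - 0.6264i))/2 = (0.4636 - 0.3132i)
|01⟩: (0.1655 + (0.7617 - 0.6264i))/2 = (0.4636 - 0.3132i)
|10⟩: (0.1655 - (0.7617 - 0.6264i))/2 = (-0.2981 + 0.3132i)
|11⟩: (0.1655 - (0.7617 - 0.6264i))/2 = (-0.2981 + 0.3132i)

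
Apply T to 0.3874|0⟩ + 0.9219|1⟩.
0.3874|0⟩ + (0.6519 + 0.6519i)|1⟩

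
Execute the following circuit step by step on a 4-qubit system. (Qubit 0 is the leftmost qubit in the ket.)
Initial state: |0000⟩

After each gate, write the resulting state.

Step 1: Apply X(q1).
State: |0100⟩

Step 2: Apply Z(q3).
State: |0100⟩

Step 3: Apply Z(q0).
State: |0100⟩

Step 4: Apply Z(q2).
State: |0100⟩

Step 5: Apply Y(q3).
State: i|0101⟩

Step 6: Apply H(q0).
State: (1/√2)i|0101⟩ + (1/√2)i|1101⟩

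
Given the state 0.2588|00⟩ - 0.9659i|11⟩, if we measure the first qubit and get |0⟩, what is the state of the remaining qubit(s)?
|0⟩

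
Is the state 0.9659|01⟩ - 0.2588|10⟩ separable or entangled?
Entangled

Writing the state as a|00⟩ + b|01⟩ + c|10⟩ + d|11⟩, it is a product state iff ad − bc = 0.
Here (a, b, c, d) = (0, 0.9659, -0.2588, 0): ad − bc = (0)(0) − (0.9659)(-0.2588) = 0.25 ≠ 0, so the state is entangled.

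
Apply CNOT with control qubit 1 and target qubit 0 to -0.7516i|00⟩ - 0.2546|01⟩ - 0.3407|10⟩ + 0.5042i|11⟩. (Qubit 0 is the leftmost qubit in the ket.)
-0.7516i|00⟩ + 0.5042i|01⟩ - 0.3407|10⟩ - 0.2546|11⟩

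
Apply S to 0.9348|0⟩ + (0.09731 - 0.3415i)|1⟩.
0.9348|0⟩ + (0.3415 + 0.09731i)|1⟩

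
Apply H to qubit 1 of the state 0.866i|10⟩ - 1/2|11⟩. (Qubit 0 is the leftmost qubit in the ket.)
(-1/√8 + 0.6124i)|10⟩ + (1/√8 + 0.6124i)|11⟩

H on qubit 1 mixes each pair of kets that differ only in qubit 1: amplitudes (a, b) of (|…0…⟩, |…1…⟩) become ((a + b)/√2, (a − b)/√2). Kets absent from the input have amplitude 0.
(|10⟩, |11⟩): (a, b) = (0.866i, -1/2) → ((-1/√8 + 0.6124i), (1/√8 + 0.6124i))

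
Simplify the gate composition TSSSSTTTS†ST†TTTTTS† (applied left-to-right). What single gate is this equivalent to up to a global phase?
S†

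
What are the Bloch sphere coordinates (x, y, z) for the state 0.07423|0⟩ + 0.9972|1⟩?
(0.148, 0, -0.9889)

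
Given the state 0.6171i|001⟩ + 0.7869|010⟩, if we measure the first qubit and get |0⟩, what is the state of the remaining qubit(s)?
0.6171i|01⟩ + 0.7869|10⟩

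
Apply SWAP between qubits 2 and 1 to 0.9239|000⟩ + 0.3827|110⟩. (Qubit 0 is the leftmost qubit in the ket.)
0.9239|000⟩ + 0.3827|101⟩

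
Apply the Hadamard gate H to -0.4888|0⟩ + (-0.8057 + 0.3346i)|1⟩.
(-0.9153 + 0.2366i)|0⟩ + (0.2241 - 0.2366i)|1⟩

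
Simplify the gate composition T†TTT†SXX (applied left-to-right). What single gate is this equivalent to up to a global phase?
S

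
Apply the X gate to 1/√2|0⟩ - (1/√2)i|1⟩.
-(1/√2)i|0⟩ + 1/√2|1⟩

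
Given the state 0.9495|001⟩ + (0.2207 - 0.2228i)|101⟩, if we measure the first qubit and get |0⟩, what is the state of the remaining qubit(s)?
|01⟩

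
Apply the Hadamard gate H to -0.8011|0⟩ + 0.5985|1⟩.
-0.1433|0⟩ - 0.9897|1⟩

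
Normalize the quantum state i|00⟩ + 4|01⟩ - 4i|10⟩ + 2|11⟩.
0.1644i|00⟩ + 0.6576|01⟩ - 0.6576i|10⟩ + 0.3288|11⟩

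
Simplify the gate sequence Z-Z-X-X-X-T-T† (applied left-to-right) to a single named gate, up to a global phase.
X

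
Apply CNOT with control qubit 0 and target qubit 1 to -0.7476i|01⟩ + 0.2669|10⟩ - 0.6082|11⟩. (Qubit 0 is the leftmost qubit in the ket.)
-0.7476i|01⟩ - 0.6082|10⟩ + 0.2669|11⟩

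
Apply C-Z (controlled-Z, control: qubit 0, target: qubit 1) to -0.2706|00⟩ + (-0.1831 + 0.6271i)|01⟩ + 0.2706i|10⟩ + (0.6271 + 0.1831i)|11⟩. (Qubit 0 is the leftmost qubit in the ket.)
-0.2706|00⟩ + (-0.1831 + 0.6271i)|01⟩ + 0.2706i|10⟩ + (-0.6271 - 0.1831i)|11⟩

C-Z leaves the control-|0⟩ kets |00⟩, |01⟩ unchanged and applies Z to qubit 1 on the control-|1⟩ pair (|10⟩, |11⟩).
Z = [[1, 0], [0, -1]].
With a = amp(|10⟩) = 0.2706i and b = amp(|11⟩) = (0.6271 + 0.1831i):
new amp(|10⟩) = (1)·a = 0.2706i
new amp(|11⟩) = (-1)·b = (-0.6271 - 0.1831i)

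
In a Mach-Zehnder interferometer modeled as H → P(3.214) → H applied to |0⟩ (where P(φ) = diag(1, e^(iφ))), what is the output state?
(0.00131 - 0.03617i)|0⟩ + (0.9987 + 0.03617i)|1⟩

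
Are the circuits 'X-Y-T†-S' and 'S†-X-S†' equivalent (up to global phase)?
No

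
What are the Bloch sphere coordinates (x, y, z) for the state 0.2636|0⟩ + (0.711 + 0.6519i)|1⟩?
(0.3748, 0.3437, -0.861)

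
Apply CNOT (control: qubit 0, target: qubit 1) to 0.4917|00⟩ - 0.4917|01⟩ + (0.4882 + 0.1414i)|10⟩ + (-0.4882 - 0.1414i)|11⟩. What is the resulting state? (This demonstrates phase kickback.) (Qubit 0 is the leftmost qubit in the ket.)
0.4917|00⟩ - 0.4917|01⟩ + (-0.4882 - 0.1414i)|10⟩ + (0.4882 + 0.1414i)|11⟩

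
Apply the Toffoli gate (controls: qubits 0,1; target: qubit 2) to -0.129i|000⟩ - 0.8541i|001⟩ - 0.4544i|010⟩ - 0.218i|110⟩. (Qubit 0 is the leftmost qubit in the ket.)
-0.129i|000⟩ - 0.8541i|001⟩ - 0.4544i|010⟩ - 0.218i|111⟩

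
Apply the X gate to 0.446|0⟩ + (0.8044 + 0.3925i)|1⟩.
(0.8044 + 0.3925i)|0⟩ + 0.446|1⟩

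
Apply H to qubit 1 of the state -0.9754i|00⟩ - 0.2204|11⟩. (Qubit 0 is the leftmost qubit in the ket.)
-0.6897i|00⟩ - 0.6897i|01⟩ - 0.1558|10⟩ + 0.1558|11⟩

H on qubit 1 mixes each pair of kets that differ only in qubit 1: amplitudes (a, b) of (|…0…⟩, |…1…⟩) become ((a + b)/√2, (a − b)/√2). Kets absent from the input have amplitude 0.
(|00⟩, |01⟩): (a, b) = (-0.9754i, 0) → (-0.6897i, -0.6897i)
(|10⟩, |11⟩): (a, b) = (0, -0.2204) → (-0.1558, 0.1558)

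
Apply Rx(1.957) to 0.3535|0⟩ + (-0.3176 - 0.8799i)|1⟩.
(-0.5327 + 0.2635i)|0⟩ + (-0.1773 - 0.7845i)|1⟩

Rx(1.957) = [[cos(θ/2), −i·sin(θ/2)], [−i·sin(θ/2), cos(θ/2)]]; θ = 1.957, cos(θ/2) ≈ 0.558268, sin(θ/2) ≈ 0.829661.
With a = amp(|0⟩) = 0.3535 and b = amp(|1⟩) = (-0.3176 - 0.8799i):
new amp(|0⟩) = (0.558268)·a + (-0.829661i)·b = (-0.5327 + 0.2635i)
new amp(|1⟩) = (-0.829661i)·a + (0.558268)·b = (-0.1773 - 0.7845i)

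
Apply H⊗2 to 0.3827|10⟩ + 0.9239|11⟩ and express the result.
0.6533|00⟩ - 0.2706|01⟩ - 0.6533|10⟩ + 0.2706|11⟩

H⊗2 gives amp(|y⟩) = (1/2) Σ_x (−1)^(x·y) amp(|x⟩), where x·y is the number of positions in which both x and y have a 1.
|00⟩: (0.3827 + 0.9239)/2 = 0.6533
|01⟩: (0.3827 - 0.9239)/2 = -0.2706
|10⟩: (-0.3827 - 0.9239)/2 = -0.6533
|11⟩: (-0.3827 + 0.9239)/2 = 0.2706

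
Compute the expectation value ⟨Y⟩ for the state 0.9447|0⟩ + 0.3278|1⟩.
0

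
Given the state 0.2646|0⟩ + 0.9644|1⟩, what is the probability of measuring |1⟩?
0.9301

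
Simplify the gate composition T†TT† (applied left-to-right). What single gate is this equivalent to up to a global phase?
T†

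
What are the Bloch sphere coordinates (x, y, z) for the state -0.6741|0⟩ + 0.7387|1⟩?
(-0.9959, 0, -0.09127)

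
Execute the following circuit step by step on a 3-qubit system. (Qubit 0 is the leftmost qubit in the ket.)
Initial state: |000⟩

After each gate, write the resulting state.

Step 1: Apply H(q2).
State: 1/√2|000⟩ + 1/√2|001⟩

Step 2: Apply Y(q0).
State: (1/√2)i|100⟩ + (1/√2)i|101⟩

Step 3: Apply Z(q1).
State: (1/√2)i|100⟩ + (1/√2)i|101⟩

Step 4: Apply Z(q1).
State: (1/√2)i|100⟩ + (1/√2)i|101⟩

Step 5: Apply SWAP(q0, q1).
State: (1/√2)i|010⟩ + (1/√2)i|011⟩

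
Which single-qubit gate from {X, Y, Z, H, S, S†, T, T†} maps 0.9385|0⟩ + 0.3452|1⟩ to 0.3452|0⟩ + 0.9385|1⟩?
X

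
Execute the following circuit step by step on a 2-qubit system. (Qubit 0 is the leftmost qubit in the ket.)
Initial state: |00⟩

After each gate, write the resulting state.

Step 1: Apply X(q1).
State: |01⟩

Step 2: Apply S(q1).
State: i|01⟩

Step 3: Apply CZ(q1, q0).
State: i|01⟩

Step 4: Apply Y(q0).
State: -|11⟩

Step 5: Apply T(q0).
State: (-1/√2 - (1/√2)i)|11⟩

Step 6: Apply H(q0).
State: (-1/2 - (1/2)i)|01⟩ + (1/2 + (1/2)i)|11⟩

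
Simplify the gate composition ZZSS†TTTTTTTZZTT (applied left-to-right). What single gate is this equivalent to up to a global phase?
T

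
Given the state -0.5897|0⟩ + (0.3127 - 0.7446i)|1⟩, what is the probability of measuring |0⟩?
0.3477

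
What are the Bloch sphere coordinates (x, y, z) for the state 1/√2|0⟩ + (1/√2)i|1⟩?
(0, 1, 0)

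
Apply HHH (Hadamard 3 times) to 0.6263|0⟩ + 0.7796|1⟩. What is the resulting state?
0.9941|0⟩ - 0.1084|1⟩

H² = I, so H^3 = H: a single Hadamard. With (a, b) = (0.6263, 0.7796), H gives ((a + b)/√2, (a − b)/√2) = (0.9941, -0.1084).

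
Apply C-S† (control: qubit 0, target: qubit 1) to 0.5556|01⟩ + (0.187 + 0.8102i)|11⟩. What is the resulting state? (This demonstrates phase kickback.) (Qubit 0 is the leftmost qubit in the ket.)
0.5556|01⟩ + (0.8102 - 0.187i)|11⟩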